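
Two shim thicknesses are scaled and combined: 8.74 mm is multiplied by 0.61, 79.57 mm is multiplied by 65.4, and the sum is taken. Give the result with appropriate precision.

8.74 × 0.61 = 5.3314 → 5.3 mm (2 s.f., last digit at the 10^-1 place).
79.57 × 65.4 = 5203.878 → 5.20 × 10³ mm (3 s.f., last digit at the 10^1 place).
Sum: 5209.2094 mm; keep the coarser place, 10^1.
Result: 5.21 × 10³ mm.

5.21 × 10³ mm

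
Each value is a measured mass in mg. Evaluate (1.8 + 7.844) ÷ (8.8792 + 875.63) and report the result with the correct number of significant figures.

1.8 + 7.844 = 9.644, limited to 1 d.p. → 2 s.f.; 8.8792 + 875.63 = 884.5092, limited to 2 d.p. → 5 s.f.
Carrying full precision, 9.644 ÷ 884.5092 = 0.0109032218093…; keep min(2, 5) = 2 s.f.
Rounded to 2 significant figures: 0.011.

0.011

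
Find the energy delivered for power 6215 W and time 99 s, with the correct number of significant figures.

energy delivered = 6215 W × 99 s = 615285 J.
6215 has 4 significant figures; 99 has 2.
Division/multiplication keeps the fewest: 2 significant figures.
Rounded: 6.2 × 10⁵ J.

6.2 × 10⁵ J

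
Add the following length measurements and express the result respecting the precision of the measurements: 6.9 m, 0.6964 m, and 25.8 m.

33.4 m

6.9 m + 0.6964 m + 25.8 m = 33.3964 m.
Addition/subtraction keeps the fewest decimal places: 6.9 → 1 decimal place, 0.6964 → 4 decimal places, 25.8 → 1 decimal place; limit is 1.
Rounded to 1 decimal place: 33.4 m.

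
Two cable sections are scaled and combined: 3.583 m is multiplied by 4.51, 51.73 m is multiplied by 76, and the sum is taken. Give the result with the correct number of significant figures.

3.9 × 10^3 m

3.583 × 4.51 = 16.15933 → 16.2 m (3 s.f., last digit at the 10^-1 place).
51.73 × 76 = 3931.48 → 3.9 × 10^3 m (2 s.f., last digit at the 10^2 place).
Sum: 3947.63933 m; keep the coarser place, 10^2.
Result: 3.9 × 10^3 m.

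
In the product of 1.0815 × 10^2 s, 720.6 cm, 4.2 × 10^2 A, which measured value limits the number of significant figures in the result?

1.0815 × 10^2 s → 5 s.f.; 720.6 cm → 4 s.f.; 4.2 × 10^2 A → 2 s.f.
The fewest is 2 significant figures, from 4.2 × 10^2 A.

4.2 × 10^2 A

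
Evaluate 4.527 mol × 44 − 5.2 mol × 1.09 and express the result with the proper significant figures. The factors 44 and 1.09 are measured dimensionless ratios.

4.527 × 44 = 199.188 → 2.0 × 10^2 mol (2 s.f., last digit at the 10^1 place).
5.2 × 1.09 = 5.668 → 5.7 mol (2 s.f., last digit at the 10^-1 place).
Difference: 193.52 mol; keep the coarser place, 10^1.
Result: 1.9 × 10^2 mol.

1.9 × 10^2 mol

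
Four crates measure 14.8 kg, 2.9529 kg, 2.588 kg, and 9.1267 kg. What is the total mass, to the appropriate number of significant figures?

29.5 kg

14.8 kg + 2.9529 kg + 2.588 kg + 9.1267 kg = 29.4676 kg.
Addition/subtraction keeps the fewest decimal places: 14.8 → 1 decimal place, 2.9529 → 4 decimal places, 2.588 → 3 decimal places, 9.1267 → 4 decimal places; limit is 1.
Rounded to 1 decimal place: 29.5 kg.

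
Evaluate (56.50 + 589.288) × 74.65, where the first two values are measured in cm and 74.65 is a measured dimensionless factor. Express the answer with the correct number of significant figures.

56.50 cm + 589.288 cm = 645.788 cm; the sum is limited to 2 decimal places (5 s.f.).
Carrying full precision, 645.788 × 74.65 = 48208.0742 cm; 74.65 has 4 s.f., so the result keeps min(5, 4) = 4 s.f.
Rounded to 4 significant figures: 4.821 × 10^4 cm.

4.821 × 10^4 cm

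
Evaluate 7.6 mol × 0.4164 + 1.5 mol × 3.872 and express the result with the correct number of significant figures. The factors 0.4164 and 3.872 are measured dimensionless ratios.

7.6 × 0.4164 = 3.16464 → 3.2 mol (2 s.f., last digit at the 10^-1 place).
1.5 × 3.872 = 5.808 → 5.8 mol (2 s.f., last digit at the 10^-1 place).
Sum: 8.97264 mol; keep the coarser place, 10^-1.
Result: 9.0 mol.

9.0 mol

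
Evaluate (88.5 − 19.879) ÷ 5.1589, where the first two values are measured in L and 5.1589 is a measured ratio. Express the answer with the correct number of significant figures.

88.5 L − 19.879 L = 68.621 L; the difference is limited to 1 decimal place (3 s.f.).
Carrying full precision, 68.621 ÷ 5.1589 = 13.3014789975… L; 5.1589 has 5 s.f., so the result keeps min(3, 5) = 3 s.f.
Rounded to 3 significant figures: 13.3 L.

13.3 L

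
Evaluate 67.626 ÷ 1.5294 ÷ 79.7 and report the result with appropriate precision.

67.626 ÷ 1.5294 ÷ 79.7 = 0.554797241322…
Multiplication/division keeps the fewest significant figures: 67.626 → 5 s.f., 1.5294 → 5 s.f., 79.7 → 3 s.f.; limit is 3.
Rounded to 3 significant figures: 0.555.

0.555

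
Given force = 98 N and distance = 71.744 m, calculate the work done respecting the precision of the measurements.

work done = 98 N × 71.744 m = 7030.912 J.
98 has 2 significant figures; 71.744 has 5.
Division/multiplication keeps the fewest: 2 significant figures.
Rounded: 7.0 × 10^3 J.

7.0 × 10^3 J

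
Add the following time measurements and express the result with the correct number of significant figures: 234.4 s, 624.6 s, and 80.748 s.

234.4 s + 624.6 s + 80.748 s = 939.748 s.
Addition/subtraction keeps the fewest decimal places: 234.4 → 1 decimal place, 624.6 → 1 decimal place, 80.748 → 3 decimal places; limit is 1.
Rounded to 1 decimal place: 939.7 s.

939.7 s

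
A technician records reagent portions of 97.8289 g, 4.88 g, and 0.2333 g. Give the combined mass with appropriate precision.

97.8289 g + 4.88 g + 0.2333 g = 102.9422 g.
Addition/subtraction keeps the fewest decimal places: 97.8289 → 4 decimal places, 4.88 → 2 decimal places, 0.2333 → 4 decimal places; limit is 2.
Rounded to 2 decimal places: 102.94 g.

102.94 g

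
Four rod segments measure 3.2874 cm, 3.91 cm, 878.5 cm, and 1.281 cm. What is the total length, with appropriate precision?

3.2874 cm + 3.91 cm + 878.5 cm + 1.281 cm = 886.9784 cm.
Addition/subtraction keeps the fewest decimal places: 3.2874 → 4 decimal places, 3.91 → 2 decimal places, 878.5 → 1 decimal place, 1.281 → 3 decimal places; limit is 1.
Rounded to 1 decimal place: 8.870 × 10^2 cm.

8.870 × 10^2 cm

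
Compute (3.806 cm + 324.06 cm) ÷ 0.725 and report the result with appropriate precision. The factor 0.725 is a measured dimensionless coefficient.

452 cm

3.806 cm + 324.06 cm = 327.866 cm; the sum is limited to 2 decimal places (5 s.f.).
Carrying full precision, 327.866 ÷ 0.725 = 452.228965517… cm; 0.725 has 3 s.f., so the result keeps min(5, 3) = 3 s.f.
Rounded to 3 significant figures: 452 cm.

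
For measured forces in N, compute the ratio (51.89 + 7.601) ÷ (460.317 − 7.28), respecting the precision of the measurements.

51.89 + 7.601 = 59.491, limited to 2 d.p. → 4 s.f.; 460.317 − 7.28 = 453.037, limited to 2 d.p. → 5 s.f.
Carrying full precision, 59.491 ÷ 453.037 = 0.131315985229…; keep min(4, 5) = 4 s.f.
Rounded to 4 significant figures: 0.1313.

0.1313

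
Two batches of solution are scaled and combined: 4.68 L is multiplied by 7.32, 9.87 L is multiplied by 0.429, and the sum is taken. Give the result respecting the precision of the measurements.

4.68 × 7.32 = 34.2576 → 34.3 L (3 s.f., last digit at the 10^-1 place).
9.87 × 0.429 = 4.23423 → 4.23 L (3 s.f., last digit at the 10^-2 place).
Sum: 38.49183 L; keep the coarser place, 10^-1.
Result: 38.5 L.

38.5 L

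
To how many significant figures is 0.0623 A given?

3

0.0623: leading zeros are not significant.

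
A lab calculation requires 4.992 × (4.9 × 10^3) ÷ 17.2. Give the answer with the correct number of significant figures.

4.992 × (4.9 × 10^3) ÷ 17.2 = 1422.13953488…
Multiplication/division keeps the fewest significant figures: 4.992 → 4 s.f., 4.9 × 10^3 → 2 s.f., 17.2 → 3 s.f.; limit is 2.
Rounded to 2 significant figures: 1.4 × 10^3.

1.4 × 10^3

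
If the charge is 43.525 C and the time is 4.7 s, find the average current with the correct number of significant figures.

9.3 A

average current = 43.525 C ÷ 4.7 s = 9.26063829787… A.
43.525 has 5 significant figures; 4.7 has 2.
Division/multiplication keeps the fewest: 2 significant figures.
Rounded: 9.3 A.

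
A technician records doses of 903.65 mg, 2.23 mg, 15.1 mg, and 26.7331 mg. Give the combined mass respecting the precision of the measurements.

947.7 mg

903.65 mg + 2.23 mg + 15.1 mg + 26.7331 mg = 947.7131 mg.
Addition/subtraction keeps the fewest decimal places: 903.65 → 2 decimal places, 2.23 → 2 decimal places, 15.1 → 1 decimal place, 26.7331 → 4 decimal places; limit is 1.
Rounded to 1 decimal place: 947.7 mg.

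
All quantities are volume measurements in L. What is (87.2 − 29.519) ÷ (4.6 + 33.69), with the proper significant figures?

1.51

87.2 − 29.519 = 57.681, limited to 1 d.p. → 3 s.f.; 4.6 + 33.69 = 38.29, limited to 1 d.p. → 3 s.f.
Carrying full precision, 57.681 ÷ 38.29 = 1.50642465396…; keep min(3, 3) = 3 s.f.
Rounded to 3 significant figures: 1.51.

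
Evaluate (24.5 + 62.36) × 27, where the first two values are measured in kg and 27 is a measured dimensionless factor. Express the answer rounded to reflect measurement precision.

24.5 kg + 62.36 kg = 86.86 kg; the sum is limited to 1 decimal place (3 s.f.).
Carrying full precision, 86.86 × 27 = 2345.22 kg; 27 has 2 s.f., so the result keeps min(3, 2) = 2 s.f.
Rounded to 2 significant figures: 2.3 × 10^3 kg.

2.3 × 10^3 kg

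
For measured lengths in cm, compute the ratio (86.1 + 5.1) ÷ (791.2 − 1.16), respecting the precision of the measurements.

86.1 + 5.1 = 91.2, limited to 1 d.p. → 3 s.f.; 791.2 − 1.16 = 790.04, limited to 1 d.p. → 4 s.f.
Carrying full precision, 91.2 ÷ 790.04 = 0.115437193054…; keep min(3, 4) = 3 s.f.
Rounded to 3 significant figures: 0.115.

0.115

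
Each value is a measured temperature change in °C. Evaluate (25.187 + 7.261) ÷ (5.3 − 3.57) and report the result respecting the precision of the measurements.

25.187 + 7.261 = 32.448, limited to 3 d.p. → 5 s.f.; 5.3 − 3.57 = 1.73, limited to 1 d.p. → 2 s.f.
Carrying full precision, 32.448 ÷ 1.73 = 18.7560693642…; keep min(5, 2) = 2 s.f.
Rounded to 2 significant figures: 19.

19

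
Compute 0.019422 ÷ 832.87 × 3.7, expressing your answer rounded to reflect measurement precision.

0.019422 ÷ 832.87 × 3.7 = 0.0000862816525988…
Multiplication/division keeps the fewest significant figures: 0.019422 → 5 s.f., 832.87 → 5 s.f., 3.7 → 2 s.f.; limit is 2.
Rounded to 2 significant figures: 8.6 × 10^-5.

8.6 × 10^-5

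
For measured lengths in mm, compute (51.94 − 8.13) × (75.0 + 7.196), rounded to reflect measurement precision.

3.60 × 10^3 mm²

51.94 − 8.13 = 43.81, limited to 2 d.p. → 4 s.f.; 75.0 + 7.196 = 82.196, limited to 1 d.p. → 3 s.f.
Carrying full precision, 43.81 × 82.196 = 3601.00676; keep min(4, 3) = 3 s.f.
Rounded to 3 significant figures: 3.60 × 10^3 mm².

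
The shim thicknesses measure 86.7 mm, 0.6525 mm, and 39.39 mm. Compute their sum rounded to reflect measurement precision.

126.7 mm

86.7 mm + 0.6525 mm + 39.39 mm = 126.7425 mm.
Addition/subtraction keeps the fewest decimal places: 86.7 → 1 decimal place, 0.6525 → 4 decimal places, 39.39 → 2 decimal places; limit is 1.
Rounded to 1 decimal place: 126.7 mm.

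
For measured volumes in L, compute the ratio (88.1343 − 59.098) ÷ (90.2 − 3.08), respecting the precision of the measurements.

0.333

88.1343 − 59.098 = 29.0363, limited to 3 d.p. → 5 s.f.; 90.2 − 3.08 = 87.12, limited to 1 d.p. → 3 s.f.
Carrying full precision, 29.0363 ÷ 87.12 = 0.333290863177…; keep min(5, 3) = 3 s.f.
Rounded to 3 significant figures: 0.333.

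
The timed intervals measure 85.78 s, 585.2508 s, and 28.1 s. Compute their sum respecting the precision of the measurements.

699.1 s

85.78 s + 585.2508 s + 28.1 s = 699.1308 s.
Addition/subtraction keeps the fewest decimal places: 85.78 → 2 decimal places, 585.2508 → 4 decimal places, 28.1 → 1 decimal place; limit is 1.
Rounded to 1 decimal place: 699.1 s.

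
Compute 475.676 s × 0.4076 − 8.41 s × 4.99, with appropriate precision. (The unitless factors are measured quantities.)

151.9 s

475.676 × 0.4076 = 193.8855376 → 193.9 s (4 s.f., last digit at the 10^-1 place).
8.41 × 4.99 = 41.9659 → 42.0 s (3 s.f., last digit at the 10^-1 place).
Difference: 151.9196376 s; keep the coarser place, 10^-1.
Result: 151.9 s.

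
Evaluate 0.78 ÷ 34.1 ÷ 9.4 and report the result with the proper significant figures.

0.0024

0.78 ÷ 34.1 ÷ 9.4 = 0.00243339364822…
Multiplication/division keeps the fewest significant figures: 0.78 → 2 s.f., 34.1 → 3 s.f., 9.4 → 2 s.f.; limit is 2.
Rounded to 2 significant figures: 0.0024.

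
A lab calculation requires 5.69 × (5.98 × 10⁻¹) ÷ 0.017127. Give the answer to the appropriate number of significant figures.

5.69 × (5.98 × 10⁻¹) ÷ 0.017127 = 198.669936358…
Multiplication/division keeps the fewest significant figures: 5.69 → 3 s.f., 5.98 × 10⁻¹ → 3 s.f., 0.017127 → 5 s.f.; limit is 3.
Rounded to 3 significant figures: 199.

199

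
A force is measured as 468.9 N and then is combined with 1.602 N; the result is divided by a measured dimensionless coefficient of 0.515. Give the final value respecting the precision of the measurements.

914 N

468.9 N + 1.602 N = 470.502 N; the sum is limited to 1 decimal place (4 s.f.).
Carrying full precision, 470.502 ÷ 0.515 = 913.596116505… N; 0.515 has 3 s.f., so the result keeps min(4, 3) = 3 s.f.
Rounded to 3 significant figures: 914 N.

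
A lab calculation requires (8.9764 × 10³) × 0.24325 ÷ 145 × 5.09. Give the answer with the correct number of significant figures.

76.6

(8.9764 × 10³) × 0.24325 ÷ 145 × 5.09 = 76.6487057724…
Multiplication/division keeps the fewest significant figures: 8.9764 × 10³ → 5 s.f., 0.24325 → 5 s.f., 145 → 3 s.f., 5.09 → 3 s.f.; limit is 3.
Rounded to 3 significant figures: 76.6.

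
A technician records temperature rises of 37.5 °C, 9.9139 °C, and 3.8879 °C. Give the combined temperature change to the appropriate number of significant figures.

51.3 °C

37.5 °C + 9.9139 °C + 3.8879 °C = 51.3018 °C.
Addition/subtraction keeps the fewest decimal places: 37.5 → 1 decimal place, 9.9139 → 4 decimal places, 3.8879 → 4 decimal places; limit is 1.
Rounded to 1 decimal place: 51.3 °C.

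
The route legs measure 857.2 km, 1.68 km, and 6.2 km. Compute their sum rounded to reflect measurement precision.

865.1 km

857.2 km + 1.68 km + 6.2 km = 865.08 km.
Addition/subtraction keeps the fewest decimal places: 857.2 → 1 decimal place, 1.68 → 2 decimal places, 6.2 → 1 decimal place; limit is 1.
Rounded to 1 decimal place: 865.1 km.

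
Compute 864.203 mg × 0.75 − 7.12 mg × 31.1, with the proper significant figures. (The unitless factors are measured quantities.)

864.203 × 0.75 = 648.15225 → 6.5 × 10² mg (2 s.f., last digit at the 10^1 place).
7.12 × 31.1 = 221.432 → 221 mg (3 s.f., last digit at the 10^0 place).
Difference: 426.72025 mg; keep the coarser place, 10^1.
Result: 4.3 × 10² mg.

4.3 × 10² mg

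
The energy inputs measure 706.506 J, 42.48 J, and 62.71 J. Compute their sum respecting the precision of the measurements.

706.506 J + 42.48 J + 62.71 J = 811.696 J.
Addition/subtraction keeps the fewest decimal places: 706.506 → 3 decimal places, 42.48 → 2 decimal places, 62.71 → 2 decimal places; limit is 2.
Rounded to 2 decimal places: 811.70 J.

811.70 J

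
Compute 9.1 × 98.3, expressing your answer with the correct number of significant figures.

9.1 × 98.3 = 894.53
Multiplication/division keeps the fewest significant figures: 9.1 → 2 s.f., 98.3 → 3 s.f.; limit is 2.
Rounded to 2 significant figures: 8.9 × 10^2.

8.9 × 10^2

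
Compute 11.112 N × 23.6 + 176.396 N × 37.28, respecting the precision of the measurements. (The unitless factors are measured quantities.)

11.112 × 23.6 = 262.2432 → 262 N (3 s.f., last digit at the 10^0 place).
176.396 × 37.28 = 6576.04288 → 6576 N (4 s.f., last digit at the 10^0 place).
Sum: 6838.28608 N; keep the coarser place, 10^0.
Result: 6838 N.

6838 N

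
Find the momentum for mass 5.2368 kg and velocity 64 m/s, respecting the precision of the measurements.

momentum = 5.2368 kg × 64 m/s = 335.1552 kg·m/s.
5.2368 has 5 significant figures; 64 has 2.
Division/multiplication keeps the fewest: 2 significant figures.
Rounded: 3.4 × 10^2 kg·m/s.

3.4 × 10^2 kg·m/s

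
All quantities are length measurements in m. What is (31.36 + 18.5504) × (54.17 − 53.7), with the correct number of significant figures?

2 × 10^1 m²

31.36 + 18.5504 = 49.9104, limited to 2 d.p. → 4 s.f.; 54.17 − 53.7 = 0.47, limited to 1 d.p. → 1 s.f.
Carrying full precision, 49.9104 × 0.47 = 23.457888; keep min(4, 1) = 1 s.f.
Rounded to 1 significant figure: 2 × 10^1 m².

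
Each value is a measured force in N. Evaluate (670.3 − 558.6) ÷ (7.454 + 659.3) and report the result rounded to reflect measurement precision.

1.675 × 10^-1

670.3 − 558.6 = 111.7, limited to 1 d.p. → 4 s.f.; 7.454 + 659.3 = 666.754, limited to 1 d.p. → 4 s.f.
Carrying full precision, 111.7 ÷ 666.754 = 0.167528053825…; keep min(4, 4) = 4 s.f.
Rounded to 4 significant figures: 1.675 × 10^-1.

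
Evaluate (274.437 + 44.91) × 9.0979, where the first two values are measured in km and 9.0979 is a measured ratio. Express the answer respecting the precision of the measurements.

2.9054 × 10^3 km

274.437 km + 44.91 km = 319.347 km; the sum is limited to 2 decimal places (5 s.f.).
Carrying full precision, 319.347 × 9.0979 = 2905.3870713 km; 9.0979 has 5 s.f., so the result keeps min(5, 5) = 5 s.f.
Rounded to 5 significant figures: 2.9054 × 10^3 km.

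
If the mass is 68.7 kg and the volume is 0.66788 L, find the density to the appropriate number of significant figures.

103 kg/L

density = 68.7 kg ÷ 0.66788 L = 102.862789723… kg/L.
68.7 has 3 significant figures; 0.66788 has 5.
Division/multiplication keeps the fewest: 3 significant figures.
Rounded: 103 kg/L.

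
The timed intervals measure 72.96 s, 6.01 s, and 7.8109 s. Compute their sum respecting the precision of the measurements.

72.96 s + 6.01 s + 7.8109 s = 86.7809 s.
Addition/subtraction keeps the fewest decimal places: 72.96 → 2 decimal places, 6.01 → 2 decimal places, 7.8109 → 4 decimal places; limit is 2.
Rounded to 2 decimal places: 86.78 s.

86.78 s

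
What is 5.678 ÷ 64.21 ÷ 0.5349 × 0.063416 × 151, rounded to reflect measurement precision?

5.678 ÷ 64.21 ÷ 0.5349 × 0.063416 × 151 = 1.58305466852…
Multiplication/division keeps the fewest significant figures: 5.678 → 4 s.f., 64.21 → 4 s.f., 0.5349 → 4 s.f., 0.063416 → 5 s.f., 151 → 3 s.f.; limit is 3.
Rounded to 3 significant figures: 1.58.

1.58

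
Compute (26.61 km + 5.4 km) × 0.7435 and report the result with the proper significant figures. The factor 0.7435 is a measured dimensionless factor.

26.61 km + 5.4 km = 32.01 km; the sum is limited to 1 decimal place (3 s.f.).
Carrying full precision, 32.01 × 0.7435 = 23.799435 km; 0.7435 has 4 s.f., so the result keeps min(3, 4) = 3 s.f.
Rounded to 3 significant figures: 23.8 km.

23.8 km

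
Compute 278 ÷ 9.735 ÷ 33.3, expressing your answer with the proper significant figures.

278 ÷ 9.735 ÷ 33.3 = 0.857560179594…
Multiplication/division keeps the fewest significant figures: 278 → 3 s.f., 9.735 → 4 s.f., 33.3 → 3 s.f.; limit is 3.
Rounded to 3 significant figures: 8.58 × 10⁻¹.

8.58 × 10⁻¹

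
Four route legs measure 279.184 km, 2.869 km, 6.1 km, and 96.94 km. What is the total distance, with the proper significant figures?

279.184 km + 2.869 km + 6.1 km + 96.94 km = 385.093 km.
Addition/subtraction keeps the fewest decimal places: 279.184 → 3 decimal places, 2.869 → 3 decimal places, 6.1 → 1 decimal place, 96.94 → 2 decimal places; limit is 1.
Rounded to 1 decimal place: 385.1 km.

385.1 km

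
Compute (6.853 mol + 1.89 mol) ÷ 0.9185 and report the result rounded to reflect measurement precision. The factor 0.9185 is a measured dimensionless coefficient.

6.853 mol + 1.89 mol = 8.743 mol; the sum is limited to 2 decimal places (3 s.f.).
Carrying full precision, 8.743 ÷ 0.9185 = 9.51878062058… mol; 0.9185 has 4 s.f., so the result keeps min(3, 4) = 3 s.f.
Rounded to 3 significant figures: 9.52 mol.

9.52 mol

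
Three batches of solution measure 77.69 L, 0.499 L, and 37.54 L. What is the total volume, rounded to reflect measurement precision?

1.1573 × 10² L

77.69 L + 0.499 L + 37.54 L = 115.729 L.
Addition/subtraction keeps the fewest decimal places: 77.69 → 2 decimal places, 0.499 → 3 decimal places, 37.54 → 2 decimal places; limit is 2.
Rounded to 2 decimal places: 1.1573 × 10² L.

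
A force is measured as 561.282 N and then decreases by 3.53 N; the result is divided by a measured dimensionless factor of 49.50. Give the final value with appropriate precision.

11.27 N

561.282 N − 3.53 N = 557.752 N; the difference is limited to 2 decimal places (5 s.f.).
Carrying full precision, 557.752 ÷ 49.50 = 11.2677171717… N; 49.50 has 4 s.f., so the result keeps min(5, 4) = 4 s.f.
Rounded to 4 significant figures: 11.27 N.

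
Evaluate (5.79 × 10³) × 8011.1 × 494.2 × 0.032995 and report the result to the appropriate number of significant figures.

(5.79 × 10³) × 8011.1 × 494.2 × 0.032995 = 756347873.885…
Multiplication/division keeps the fewest significant figures: 5.79 × 10³ → 3 s.f., 8011.1 → 5 s.f., 494.2 → 4 s.f., 0.032995 → 5 s.f.; limit is 3.
Rounded to 3 significant figures: 7.56 × 10⁸.

7.56 × 10⁸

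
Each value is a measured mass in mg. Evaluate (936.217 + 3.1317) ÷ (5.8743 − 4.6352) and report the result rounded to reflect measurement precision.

758.09

936.217 + 3.1317 = 939.3487, limited to 3 d.p. → 6 s.f.; 5.8743 − 4.6352 = 1.2391, limited to 4 d.p. → 5 s.f.
Carrying full precision, 939.3487 ÷ 1.2391 = 758.089500444…; keep min(6, 5) = 5 s.f.
Rounded to 5 significant figures: 758.09.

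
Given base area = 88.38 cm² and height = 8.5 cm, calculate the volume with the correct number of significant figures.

7.5 × 10^2 cm³

volume = 88.38 cm² × 8.5 cm = 751.23 cm³.
88.38 has 4 significant figures; 8.5 has 2.
Division/multiplication keeps the fewest: 2 significant figures.
Rounded: 7.5 × 10^2 cm³.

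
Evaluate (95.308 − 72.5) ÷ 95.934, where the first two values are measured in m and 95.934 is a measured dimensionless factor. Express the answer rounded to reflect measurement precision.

95.308 m − 72.5 m = 22.808 m; the difference is limited to 1 decimal place (3 s.f.).
Carrying full precision, 22.808 ÷ 95.934 = 0.237746784248… m; 95.934 has 5 s.f., so the result keeps min(3, 5) = 3 s.f.
Rounded to 3 significant figures: 0.238 m.

0.238 m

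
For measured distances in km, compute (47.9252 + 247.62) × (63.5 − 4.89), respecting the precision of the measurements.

47.9252 + 247.62 = 295.5452, limited to 2 d.p. → 5 s.f.; 63.5 − 4.89 = 58.61, limited to 1 d.p. → 3 s.f.
Carrying full precision, 295.5452 × 58.61 = 17321.904172; keep min(5, 3) = 3 s.f.
Rounded to 3 significant figures: 1.73 × 10⁴ km².

1.73 × 10⁴ km²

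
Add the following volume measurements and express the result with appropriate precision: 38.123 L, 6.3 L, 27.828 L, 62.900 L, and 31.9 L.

38.123 L + 6.3 L + 27.828 L + 62.900 L + 31.9 L = 167.051 L.
Addition/subtraction keeps the fewest decimal places: 38.123 → 3 decimal places, 6.3 → 1 decimal place, 27.828 → 3 decimal places, 62.900 → 3 decimal places, 31.9 → 1 decimal place; limit is 1.
Rounded to 1 decimal place: 1.671 × 10^2 L.

1.671 × 10^2 L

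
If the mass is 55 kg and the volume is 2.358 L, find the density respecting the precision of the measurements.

23 kg/L

density = 55 kg ÷ 2.358 L = 23.3248515691… kg/L.
55 has 2 significant figures; 2.358 has 4.
Division/multiplication keeps the fewest: 2 significant figures.
Rounded: 23 kg/L.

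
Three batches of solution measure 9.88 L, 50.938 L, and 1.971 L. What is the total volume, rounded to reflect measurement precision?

62.79 L

9.88 L + 50.938 L + 1.971 L = 62.789 L.
Addition/subtraction keeps the fewest decimal places: 9.88 → 2 decimal places, 50.938 → 3 decimal places, 1.971 → 3 decimal places; limit is 2.
Rounded to 2 decimal places: 62.79 L.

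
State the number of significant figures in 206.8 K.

4

206.8: zeros between nonzero digits are significant.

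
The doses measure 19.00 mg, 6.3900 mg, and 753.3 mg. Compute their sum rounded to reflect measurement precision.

19.00 mg + 6.3900 mg + 753.3 mg = 778.6900 mg.
Addition/subtraction keeps the fewest decimal places: 19.00 → 2 decimal places, 6.3900 → 4 decimal places, 753.3 → 1 decimal place; limit is 1.
Rounded to 1 decimal place: 778.7 mg.

778.7 mg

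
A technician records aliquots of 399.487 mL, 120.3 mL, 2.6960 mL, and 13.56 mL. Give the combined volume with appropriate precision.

399.487 mL + 120.3 mL + 2.6960 mL + 13.56 mL = 536.0430 mL.
Addition/subtraction keeps the fewest decimal places: 399.487 → 3 decimal places, 120.3 → 1 decimal place, 2.6960 → 4 decimal places, 13.56 → 2 decimal places; limit is 1.
Rounded to 1 decimal place: 536.0 mL.

536.0 mL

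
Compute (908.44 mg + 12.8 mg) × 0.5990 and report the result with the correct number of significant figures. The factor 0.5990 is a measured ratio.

908.44 mg + 12.8 mg = 921.24 mg; the sum is limited to 1 decimal place (4 s.f.).
Carrying full precision, 921.24 × 0.5990 = 551.82276 mg; 0.5990 has 4 s.f., so the result keeps min(4, 4) = 4 s.f.
Rounded to 4 significant figures: 5.518 × 10² mg.

5.518 × 10² mg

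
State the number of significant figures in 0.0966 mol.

3

0.0966: leading zeros are not significant.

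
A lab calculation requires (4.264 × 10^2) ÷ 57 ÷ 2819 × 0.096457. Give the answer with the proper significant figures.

2.6 × 10^-4

(4.264 × 10^2) ÷ 57 ÷ 2819 × 0.096457 = 0.000255965253325…
Multiplication/division keeps the fewest significant figures: 4.264 × 10^2 → 4 s.f., 57 → 2 s.f., 2819 → 4 s.f., 0.096457 → 5 s.f.; limit is 2.
Rounded to 2 significant figures: 2.6 × 10^-4.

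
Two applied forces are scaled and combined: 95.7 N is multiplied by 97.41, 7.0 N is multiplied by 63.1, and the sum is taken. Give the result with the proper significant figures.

9.76 × 10^3 N

95.7 × 97.41 = 9322.137 → 9.32 × 10^3 N (3 s.f., last digit at the 10^1 place).
7.0 × 63.1 = 441.7 → 4.4 × 10^2 N (2 s.f., last digit at the 10^1 place).
Sum: 9763.837 N; keep the coarser place, 10^1.
Result: 9.76 × 10^3 N.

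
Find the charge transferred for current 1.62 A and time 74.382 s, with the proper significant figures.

1.20 × 10^2 C

charge transferred = 1.62 A × 74.382 s = 120.49884 C.
1.62 has 3 significant figures; 74.382 has 5.
Division/multiplication keeps the fewest: 3 significant figures.
Rounded: 1.20 × 10^2 C.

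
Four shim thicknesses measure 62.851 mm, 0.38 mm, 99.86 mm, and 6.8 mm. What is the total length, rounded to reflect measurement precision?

1.699 × 10² mm

62.851 mm + 0.38 mm + 99.86 mm + 6.8 mm = 169.891 mm.
Addition/subtraction keeps the fewest decimal places: 62.851 → 3 decimal places, 0.38 → 2 decimal places, 99.86 → 2 decimal places, 6.8 → 1 decimal place; limit is 1.
Rounded to 1 decimal place: 1.699 × 10² mm.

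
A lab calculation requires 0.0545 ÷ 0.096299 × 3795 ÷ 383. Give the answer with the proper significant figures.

5.61

0.0545 ÷ 0.096299 × 3795 ÷ 383 = 5.60773821375…
Multiplication/division keeps the fewest significant figures: 0.0545 → 3 s.f., 0.096299 → 5 s.f., 3795 → 4 s.f., 383 → 3 s.f.; limit is 3.
Rounded to 3 significant figures: 5.61.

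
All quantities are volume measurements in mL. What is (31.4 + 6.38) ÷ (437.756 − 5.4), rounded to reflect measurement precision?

0.0874

31.4 + 6.38 = 37.78, limited to 1 d.p. → 3 s.f.; 437.756 − 5.4 = 432.356, limited to 1 d.p. → 4 s.f.
Carrying full precision, 37.78 ÷ 432.356 = 0.0873816947145…; keep min(3, 4) = 3 s.f.
Rounded to 3 significant figures: 0.0874.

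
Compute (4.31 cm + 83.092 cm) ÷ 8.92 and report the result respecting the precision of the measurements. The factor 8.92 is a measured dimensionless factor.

4.31 cm + 83.092 cm = 87.402 cm; the sum is limited to 2 decimal places (4 s.f.).
Carrying full precision, 87.402 ÷ 8.92 = 9.79843049327… cm; 8.92 has 3 s.f., so the result keeps min(4, 3) = 3 s.f.
Rounded to 3 significant figures: 9.80 cm.

9.80 cm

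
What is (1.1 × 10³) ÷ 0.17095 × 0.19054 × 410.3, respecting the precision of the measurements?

(1.1 × 10³) ÷ 0.17095 × 0.19054 × 410.3 = 503050.121088…
Multiplication/division keeps the fewest significant figures: 1.1 × 10³ → 2 s.f., 0.17095 → 5 s.f., 0.19054 → 5 s.f., 410.3 → 4 s.f.; limit is 2.
Rounded to 2 significant figures: 5.0 × 10⁵.

5.0 × 10⁵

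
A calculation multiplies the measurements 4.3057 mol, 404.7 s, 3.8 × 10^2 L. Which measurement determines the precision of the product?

4.3057 mol → 5 s.f.; 404.7 s → 4 s.f.; 3.8 × 10^2 L → 2 s.f.
The fewest is 2 significant figures, from 3.8 × 10^2 L.

3.8 × 10^2 L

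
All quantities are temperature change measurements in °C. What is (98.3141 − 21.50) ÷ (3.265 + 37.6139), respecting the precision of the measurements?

1.879

98.3141 − 21.50 = 76.8141, limited to 2 d.p. → 4 s.f.; 3.265 + 37.6139 = 40.8789, limited to 3 d.p. → 5 s.f.
Carrying full precision, 76.8141 ÷ 40.8789 = 1.87906474979…; keep min(4, 5) = 4 s.f.
Rounded to 4 significant figures: 1.879.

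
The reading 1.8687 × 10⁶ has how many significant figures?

1.8687 × 10⁶: in scientific notation every digit of the coefficient is significant.

5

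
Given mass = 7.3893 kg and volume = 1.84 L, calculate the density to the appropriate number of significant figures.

density = 7.3893 kg ÷ 1.84 L = 4.01592391304… kg/L.
7.3893 has 5 significant figures; 1.84 has 3.
Division/multiplication keeps the fewest: 3 significant figures.
Rounded: 4.02 kg/L.

4.02 kg/L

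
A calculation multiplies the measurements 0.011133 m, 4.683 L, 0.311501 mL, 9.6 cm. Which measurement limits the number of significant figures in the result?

0.011133 m → 5 s.f.; 4.683 L → 4 s.f.; 0.311501 mL → 6 s.f.; 9.6 cm → 2 s.f.
The fewest is 2 significant figures, from 9.6 cm.

9.6 cm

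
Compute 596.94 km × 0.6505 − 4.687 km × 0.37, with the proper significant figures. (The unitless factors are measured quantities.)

596.94 × 0.6505 = 388.30947 → 388.3 km (4 s.f., last digit at the 10^-1 place).
4.687 × 0.37 = 1.73419 → 1.7 km (2 s.f., last digit at the 10^-1 place).
Difference: 386.57528 km; keep the coarser place, 10^-1.
Result: 386.6 km.

386.6 km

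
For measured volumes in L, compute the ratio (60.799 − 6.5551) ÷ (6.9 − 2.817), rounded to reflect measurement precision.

60.799 − 6.5551 = 54.2439, limited to 3 d.p. → 5 s.f.; 6.9 − 2.817 = 4.083, limited to 1 d.p. → 2 s.f.
Carrying full precision, 54.2439 ÷ 4.083 = 13.2853049229…; keep min(5, 2) = 2 s.f.
Rounded to 2 significant figures: 13.

13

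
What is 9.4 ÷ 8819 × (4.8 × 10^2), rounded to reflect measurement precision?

9.4 ÷ 8819 × (4.8 × 10^2) = 0.511622632952…
Multiplication/division keeps the fewest significant figures: 9.4 → 2 s.f., 8819 → 4 s.f., 4.8 × 10^2 → 2 s.f.; limit is 2.
Rounded to 2 significant figures: 0.51.

0.51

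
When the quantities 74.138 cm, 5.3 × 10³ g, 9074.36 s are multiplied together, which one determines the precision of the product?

5.3 × 10³ g

74.138 cm → 5 s.f.; 5.3 × 10³ g → 2 s.f.; 9074.36 s → 6 s.f.
The fewest is 2 significant figures, from 5.3 × 10³ g.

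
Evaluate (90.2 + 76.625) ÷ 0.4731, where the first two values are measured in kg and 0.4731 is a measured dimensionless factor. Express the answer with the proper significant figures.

352.6 kg

90.2 kg + 76.625 kg = 166.825 kg; the sum is limited to 1 decimal place (4 s.f.).
Carrying full precision, 166.825 ÷ 0.4731 = 352.621010357… kg; 0.4731 has 4 s.f., so the result keeps min(4, 4) = 4 s.f.
Rounded to 4 significant figures: 352.6 kg.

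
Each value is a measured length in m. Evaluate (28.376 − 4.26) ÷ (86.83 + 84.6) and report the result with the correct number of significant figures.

0.1407

28.376 − 4.26 = 24.116, limited to 2 d.p. → 4 s.f.; 86.83 + 84.6 = 171.43, limited to 1 d.p. → 4 s.f.
Carrying full precision, 24.116 ÷ 171.43 = 0.140675494371…; keep min(4, 4) = 4 s.f.
Rounded to 4 significant figures: 0.1407.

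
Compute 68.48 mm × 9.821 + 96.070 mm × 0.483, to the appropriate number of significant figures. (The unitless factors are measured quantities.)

718.9 mm

68.48 × 9.821 = 672.54208 → 672.5 mm (4 s.f., last digit at the 10^-1 place).
96.070 × 0.483 = 46.40181 → 46.4 mm (3 s.f., last digit at the 10^-1 place).
Sum: 718.94389 mm; keep the coarser place, 10^-1.
Result: 718.9 mm.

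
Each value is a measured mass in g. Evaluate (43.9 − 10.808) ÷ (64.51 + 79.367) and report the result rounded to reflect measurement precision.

0.230

43.9 − 10.808 = 33.092, limited to 1 d.p. → 3 s.f.; 64.51 + 79.367 = 143.877, limited to 2 d.p. → 5 s.f.
Carrying full precision, 33.092 ÷ 143.877 = 0.230002015611…; keep min(3, 5) = 3 s.f.
Rounded to 3 significant figures: 0.230.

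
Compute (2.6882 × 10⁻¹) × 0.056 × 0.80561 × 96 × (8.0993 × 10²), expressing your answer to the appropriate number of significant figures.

9.4 × 10²

(2.6882 × 10⁻¹) × 0.056 × 0.80561 × 96 × (8.0993 × 10²) = 942.959783681…
Multiplication/division keeps the fewest significant figures: 2.6882 × 10⁻¹ → 5 s.f., 0.056 → 2 s.f., 0.80561 → 5 s.f., 96 → 2 s.f., 8.0993 × 10² → 5 s.f.; limit is 2.
Rounded to 2 significant figures: 9.4 × 10².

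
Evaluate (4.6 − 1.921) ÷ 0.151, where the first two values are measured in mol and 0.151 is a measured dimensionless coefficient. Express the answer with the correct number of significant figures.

18 mol

4.6 mol − 1.921 mol = 2.679 mol; the difference is limited to 1 decimal place (2 s.f.).
Carrying full precision, 2.679 ÷ 0.151 = 17.7417218543… mol; 0.151 has 3 s.f., so the result keeps min(2, 3) = 2 s.f.
Rounded to 2 significant figures: 18 mol.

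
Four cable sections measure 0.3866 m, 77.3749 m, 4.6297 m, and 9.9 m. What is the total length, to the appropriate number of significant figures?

92.3 m

0.3866 m + 77.3749 m + 4.6297 m + 9.9 m = 92.2912 m.
Addition/subtraction keeps the fewest decimal places: 0.3866 → 4 decimal places, 77.3749 → 4 decimal places, 4.6297 → 4 decimal places, 9.9 → 1 decimal place; limit is 1.
Rounded to 1 decimal place: 92.3 m.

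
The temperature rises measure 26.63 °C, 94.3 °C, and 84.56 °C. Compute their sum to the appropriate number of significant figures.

205.5 °C

26.63 °C + 94.3 °C + 84.56 °C = 205.49 °C.
Addition/subtraction keeps the fewest decimal places: 26.63 → 2 decimal places, 94.3 → 1 decimal place, 84.56 → 2 decimal places; limit is 1.
Rounded to 1 decimal place: 205.5 °C.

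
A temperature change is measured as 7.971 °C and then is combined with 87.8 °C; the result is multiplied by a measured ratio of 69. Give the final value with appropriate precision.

7.971 °C + 87.8 °C = 95.771 °C; the sum is limited to 1 decimal place (3 s.f.).
Carrying full precision, 95.771 × 69 = 6608.199 °C; 69 has 2 s.f., so the result keeps min(3, 2) = 2 s.f.
Rounded to 2 significant figures: 6.6 × 10^3 °C.

6.6 × 10^3 °C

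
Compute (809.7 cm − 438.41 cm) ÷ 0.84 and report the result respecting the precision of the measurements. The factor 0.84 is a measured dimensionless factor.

4.4 × 10^2 cm

809.7 cm − 438.41 cm = 371.29 cm; the difference is limited to 1 decimal place (4 s.f.).
Carrying full precision, 371.29 ÷ 0.84 = 442.011904762… cm; 0.84 has 2 s.f., so the result keeps min(4, 2) = 2 s.f.
Rounded to 2 significant figures: 4.4 × 10^2 cm.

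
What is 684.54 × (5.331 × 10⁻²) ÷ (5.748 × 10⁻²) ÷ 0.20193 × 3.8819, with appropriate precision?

1.220 × 10⁴

684.54 × (5.331 × 10⁻²) ÷ (5.748 × 10⁻²) ÷ 0.20193 × 3.8819 = 12204.9007423…
Multiplication/division keeps the fewest significant figures: 684.54 → 5 s.f., 5.331 × 10⁻² → 4 s.f., 5.748 × 10⁻² → 4 s.f., 0.20193 → 5 s.f., 3.8819 → 5 s.f.; limit is 4.
Rounded to 4 significant figures: 1.220 × 10⁴.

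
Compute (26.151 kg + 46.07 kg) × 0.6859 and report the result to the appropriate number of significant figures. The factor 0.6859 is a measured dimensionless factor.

26.151 kg + 46.07 kg = 72.221 kg; the sum is limited to 2 decimal places (4 s.f.).
Carrying full precision, 72.221 × 0.6859 = 49.5363839 kg; 0.6859 has 4 s.f., so the result keeps min(4, 4) = 4 s.f.
Rounded to 4 significant figures: 49.54 kg.

49.54 kg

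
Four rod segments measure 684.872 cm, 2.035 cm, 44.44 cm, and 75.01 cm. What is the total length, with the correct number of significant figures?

684.872 cm + 2.035 cm + 44.44 cm + 75.01 cm = 806.357 cm.
Addition/subtraction keeps the fewest decimal places: 684.872 → 3 decimal places, 2.035 → 3 decimal places, 44.44 → 2 decimal places, 75.01 → 2 decimal places; limit is 2.
Rounded to 2 decimal places: 8.0636 × 10² cm.

8.0636 × 10² cm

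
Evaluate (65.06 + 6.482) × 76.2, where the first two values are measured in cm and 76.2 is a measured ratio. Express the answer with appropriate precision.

65.06 cm + 6.482 cm = 71.542 cm; the sum is limited to 2 decimal places (4 s.f.).
Carrying full precision, 71.542 × 76.2 = 5451.5004 cm; 76.2 has 3 s.f., so the result keeps min(4, 3) = 3 s.f.
Rounded to 3 significant figures: 5.45 × 10^3 cm.

5.45 × 10^3 cm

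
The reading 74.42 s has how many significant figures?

74.42: every digit is nonzero and significant.

4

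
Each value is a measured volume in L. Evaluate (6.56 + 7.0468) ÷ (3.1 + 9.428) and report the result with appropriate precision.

1.09

6.56 + 7.0468 = 13.6068, limited to 2 d.p. → 4 s.f.; 3.1 + 9.428 = 12.528, limited to 1 d.p. → 3 s.f.
Carrying full precision, 13.6068 ÷ 12.528 = 1.08611111111…; keep min(4, 3) = 3 s.f.
Rounded to 3 significant figures: 1.09.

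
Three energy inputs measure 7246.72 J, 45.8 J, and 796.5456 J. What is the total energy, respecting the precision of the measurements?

8089.1 J

7246.72 J + 45.8 J + 796.5456 J = 8089.0656 J.
Addition/subtraction keeps the fewest decimal places: 7246.72 → 2 decimal places, 45.8 → 1 decimal place, 796.5456 → 4 decimal places; limit is 1.
Rounded to 1 decimal place: 8089.1 J.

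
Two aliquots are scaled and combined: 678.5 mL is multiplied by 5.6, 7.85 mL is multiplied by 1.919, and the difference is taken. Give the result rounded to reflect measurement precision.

678.5 × 5.6 = 3799.6 → 3.8 × 10³ mL (2 s.f., last digit at the 10^2 place).
7.85 × 1.919 = 15.06415 → 15.1 mL (3 s.f., last digit at the 10^-1 place).
Difference: 3784.53585 mL; keep the coarser place, 10^2.
Result: 3.8 × 10³ mL.

3.8 × 10³ mL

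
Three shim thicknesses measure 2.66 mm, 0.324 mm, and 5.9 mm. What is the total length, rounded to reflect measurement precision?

8.9 mm

2.66 mm + 0.324 mm + 5.9 mm = 8.884 mm.
Addition/subtraction keeps the fewest decimal places: 2.66 → 2 decimal places, 0.324 → 3 decimal places, 5.9 → 1 decimal place; limit is 1.
Rounded to 1 decimal place: 8.9 mm.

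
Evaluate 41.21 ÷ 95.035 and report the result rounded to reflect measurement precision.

0.4336

41.21 ÷ 95.035 = 0.433629715368…
Multiplication/division keeps the fewest significant figures: 41.21 → 4 s.f., 95.035 → 5 s.f.; limit is 4.
Rounded to 4 significant figures: 0.4336.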